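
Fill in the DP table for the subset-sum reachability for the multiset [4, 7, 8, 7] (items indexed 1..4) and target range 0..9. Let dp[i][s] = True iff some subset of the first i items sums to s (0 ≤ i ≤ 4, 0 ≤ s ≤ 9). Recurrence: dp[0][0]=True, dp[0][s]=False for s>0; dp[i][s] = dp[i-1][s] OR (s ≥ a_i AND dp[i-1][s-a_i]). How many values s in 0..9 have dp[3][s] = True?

i\s   0   1   2   3   4   5   6   7   8   9
  0   T   F   F   F   F   F   F   F   F   F
  1   T   F   F   F   T   F   F   F   F   F
  2   T   F   F   F   T   F   F   T   F   F
  3   T   F   F   F   T   F   F   T   T   F
  4   T   F   F   F   T   F   F   T   T   F

4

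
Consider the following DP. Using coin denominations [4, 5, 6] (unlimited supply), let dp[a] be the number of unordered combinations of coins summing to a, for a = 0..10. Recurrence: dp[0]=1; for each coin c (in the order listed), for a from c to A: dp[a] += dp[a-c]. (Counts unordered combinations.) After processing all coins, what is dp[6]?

after  coin     0     1     2     3     4     5     6     7     8     9    10
          4     1     0     0     0     1     0     0     0     1     0     0
          5     1     0     0     0     1     1     0     0     1     1     1
          6     1     0     0     0     1     1     1     0     1     1     2

1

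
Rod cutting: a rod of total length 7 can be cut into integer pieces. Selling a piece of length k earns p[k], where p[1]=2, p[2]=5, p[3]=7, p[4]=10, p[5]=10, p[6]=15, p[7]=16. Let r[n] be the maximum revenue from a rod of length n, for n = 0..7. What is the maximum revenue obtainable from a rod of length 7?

   n    0    1    2    3    4    5    6    7
r[n]    0    2    5    7   10   12   15   17

17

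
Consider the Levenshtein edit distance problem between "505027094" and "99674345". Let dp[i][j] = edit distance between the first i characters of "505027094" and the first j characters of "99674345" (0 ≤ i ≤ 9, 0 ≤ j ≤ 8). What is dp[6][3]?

6

   ''  9  9  6  7  4  3  4  5
''  0  1  2  3  4  5  6  7  8
 5  1  1  2  3  4  5  6  7  7
 0  2  2  2  3  4  5  6  7  8
 5  3  3  3  3  4  5  6  7  7
 0  4  4  4  4  4  5  6  7  8
 2  5  5  5  5  5  5  6  7  8
 7  6  6  6  6  5  6  6  7  8
 0  7  7  7  7  6  6  7  7  8
 9  8  7  7  8  7  7  7  8  8
 4  9  8  8  8  8  7  8  7  8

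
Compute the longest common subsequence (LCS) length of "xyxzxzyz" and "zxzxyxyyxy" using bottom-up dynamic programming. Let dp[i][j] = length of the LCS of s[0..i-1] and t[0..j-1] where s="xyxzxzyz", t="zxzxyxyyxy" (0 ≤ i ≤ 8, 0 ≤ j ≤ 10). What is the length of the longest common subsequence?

5

   ''  z  x  z  x  y  x  y  y  x  y
''  0  0  0  0  0  0  0  0  0  0  0
 x  0  0  1  1  1  1  1  1  1  1  1
 y  0  0  1  1  1  2  2  2  2  2  2
 x  0  0  1  1  2  2  3  3  3  3  3
 z  0  1  1  2  2  2  3  3  3  3  3
 x  0  1  2  2  3  3  3  3  3  4  4
 z  0  1  2  3  3  3  3  3  3  4  4
 y  0  1  2  3  3  4  4  4  4  4  5
 z  0  1  2  3  3  4  4  4  4  4  5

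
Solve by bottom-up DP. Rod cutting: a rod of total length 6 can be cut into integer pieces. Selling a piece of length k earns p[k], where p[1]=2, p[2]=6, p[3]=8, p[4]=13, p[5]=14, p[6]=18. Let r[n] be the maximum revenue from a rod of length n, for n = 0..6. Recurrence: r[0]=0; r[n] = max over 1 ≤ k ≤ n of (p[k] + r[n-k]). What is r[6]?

19

   n    0    1    2    3    4    5    6
r[n]    0    2    6    8   13   15   19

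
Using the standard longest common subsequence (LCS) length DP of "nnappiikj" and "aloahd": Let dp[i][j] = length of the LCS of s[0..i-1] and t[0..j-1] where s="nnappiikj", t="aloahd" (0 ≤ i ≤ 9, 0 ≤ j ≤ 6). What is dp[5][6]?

   ''  a  l  o  a  h  d
''  0  0  0  0  0  0  0
 n  0  0  0  0  0  0  0
 n  0  0  0  0  0  0  0
 a  0  1  1  1  1  1  1
 p  0  1  1  1  1  1  1
 p  0  1  1  1  1  1  1
 i  0  1  1  1  1  1  1
 i  0  1  1  1  1  1  1
 k  0  1  1  1  1  1  1
 j  0  1  1  1  1  1  1

1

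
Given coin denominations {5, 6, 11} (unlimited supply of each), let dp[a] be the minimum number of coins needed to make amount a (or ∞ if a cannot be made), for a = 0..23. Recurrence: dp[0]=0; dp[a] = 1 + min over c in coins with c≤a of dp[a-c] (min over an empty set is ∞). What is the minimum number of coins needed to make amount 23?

 a  0  1  2  3  4  5  6  7  8  9 10 11 12 13 14 15 16 17 18 19 20 21 22 23
dp  0  -  -  -  -  1  1  -  -  -  2  1  2  -  -  3  2  2  3  -  4  3  2  3
(- denotes ∞ / unreachable)

3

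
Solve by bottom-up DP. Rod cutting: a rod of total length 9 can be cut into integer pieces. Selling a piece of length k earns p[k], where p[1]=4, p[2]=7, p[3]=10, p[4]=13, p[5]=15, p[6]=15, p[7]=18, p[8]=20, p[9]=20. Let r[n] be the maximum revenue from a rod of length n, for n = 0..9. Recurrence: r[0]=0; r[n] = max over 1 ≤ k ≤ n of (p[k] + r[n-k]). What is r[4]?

   n    0    1    2    3    4    5    6    7    8    9
r[n]    0    4    8   12   16   20   24   28   32   36

16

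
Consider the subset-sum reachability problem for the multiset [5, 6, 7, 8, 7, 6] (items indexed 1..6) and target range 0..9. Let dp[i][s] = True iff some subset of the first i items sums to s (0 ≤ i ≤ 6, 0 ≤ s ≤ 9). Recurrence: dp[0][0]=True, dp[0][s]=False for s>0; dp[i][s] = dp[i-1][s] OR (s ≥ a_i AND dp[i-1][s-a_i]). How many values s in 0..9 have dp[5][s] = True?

i\s   0   1   2   3   4   5   6   7   8   9
  0   T   F   F   F   F   F   F   F   F   F
  1   T   F   F   F   F   T   F   F   F   F
  2   T   F   F   F   F   T   T   F   F   F
  3   T   F   F   F   F   T   T   T   F   F
  4   T   F   F   F   F   T   T   T   T   F
  5   T   F   F   F   F   T   T   T   T   F
  6   T   F   F   F   F   T   T   T   T   F

5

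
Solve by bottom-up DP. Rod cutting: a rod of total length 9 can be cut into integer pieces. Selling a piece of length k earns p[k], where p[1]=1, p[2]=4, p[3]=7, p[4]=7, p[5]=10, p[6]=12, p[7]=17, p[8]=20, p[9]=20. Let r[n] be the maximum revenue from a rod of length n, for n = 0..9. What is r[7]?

17

   n    0    1    2    3    4    5    6    7    8    9
r[n]    0    1    4    7    8   11   14   17   20   21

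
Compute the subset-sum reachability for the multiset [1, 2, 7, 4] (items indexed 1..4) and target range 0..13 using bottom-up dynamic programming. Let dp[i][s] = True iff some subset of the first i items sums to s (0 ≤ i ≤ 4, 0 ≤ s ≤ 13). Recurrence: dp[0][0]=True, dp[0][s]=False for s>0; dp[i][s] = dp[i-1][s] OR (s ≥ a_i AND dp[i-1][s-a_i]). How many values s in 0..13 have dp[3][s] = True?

i\s   0   1   2   3   4   5   6   7   8   9  10  11  12  13
  0   T   F   F   F   F   F   F   F   F   F   F   F   F   F
  1   T   T   F   F   F   F   F   F   F   F   F   F   F   F
  2   T   T   T   T   F   F   F   F   F   F   F   F   F   F
  3   T   T   T   T   F   F   F   T   T   T   T   F   F   F
  4   T   T   T   T   T   T   T   T   T   T   T   T   T   T

8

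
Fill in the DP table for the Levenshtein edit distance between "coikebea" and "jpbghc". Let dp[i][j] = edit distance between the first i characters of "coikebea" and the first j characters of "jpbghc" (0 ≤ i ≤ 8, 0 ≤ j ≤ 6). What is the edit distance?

   ''  j  p  b  g  h  c
''  0  1  2  3  4  5  6
 c  1  1  2  3  4  5  5
 o  2  2  2  3  4  5  6
 i  3  3  3  3  4  5  6
 k  4  4  4  4  4  5  6
 e  5  5  5  5  5  5  6
 b  6  6  6  5  6  6  6
 e  7  7  7  6  6  7  7
 a  8  8  8  7  7  7  8

8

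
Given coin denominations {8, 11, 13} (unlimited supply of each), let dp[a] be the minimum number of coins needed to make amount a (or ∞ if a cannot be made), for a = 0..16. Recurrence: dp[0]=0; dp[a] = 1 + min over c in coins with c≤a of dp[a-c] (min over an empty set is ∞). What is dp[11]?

1

 a  0  1  2  3  4  5  6  7  8  9 10 11 12 13 14 15 16
dp  0  -  -  -  -  -  -  -  1  -  -  1  -  1  -  -  2
(- denotes ∞ / unreachable)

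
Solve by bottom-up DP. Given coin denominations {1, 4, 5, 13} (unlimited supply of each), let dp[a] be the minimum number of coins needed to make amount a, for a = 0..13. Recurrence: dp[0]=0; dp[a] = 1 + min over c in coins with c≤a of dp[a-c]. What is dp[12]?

 a  0  1  2  3  4  5  6  7  8  9 10 11 12 13
dp  0  1  2  3  1  1  2  3  2  2  2  3  3  1

3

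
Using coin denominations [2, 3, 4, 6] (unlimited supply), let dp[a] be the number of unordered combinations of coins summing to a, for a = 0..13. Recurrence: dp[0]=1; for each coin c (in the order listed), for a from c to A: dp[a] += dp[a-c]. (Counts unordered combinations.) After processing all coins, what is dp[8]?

5

after  coin     0     1     2     3     4     5     6     7     8     9    10    11    12    13
          2     1     0     1     0     1     0     1     0     1     0     1     0     1     0
          3     1     0     1     1     1     1     2     1     2     2     2     2     3     2
          4     1     0     1     1     2     1     3     2     4     3     5     4     7     5
          6     1     0     1     1     2     1     4     2     5     4     7     5    11     7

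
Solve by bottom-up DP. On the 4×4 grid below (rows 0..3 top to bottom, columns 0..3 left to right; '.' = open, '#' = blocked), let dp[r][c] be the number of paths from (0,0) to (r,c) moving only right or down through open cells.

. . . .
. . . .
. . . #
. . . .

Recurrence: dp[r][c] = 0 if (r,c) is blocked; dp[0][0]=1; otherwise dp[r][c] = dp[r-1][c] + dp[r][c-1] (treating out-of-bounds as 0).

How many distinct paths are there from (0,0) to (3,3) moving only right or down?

10

r\c   0   1   2   3
  0   1   1   1   1
  1   1   2   3   4
  2   1   3   6   0
  3   1   4  10  10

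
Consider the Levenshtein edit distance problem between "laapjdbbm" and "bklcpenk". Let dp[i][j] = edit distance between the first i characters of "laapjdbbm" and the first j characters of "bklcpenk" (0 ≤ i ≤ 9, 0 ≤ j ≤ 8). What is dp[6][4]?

   ''  b  k  l  c  p  e  n  k
''  0  1  2  3  4  5  6  7  8
 l  1  1  2  2  3  4  5  6  7
 a  2  2  2  3  3  4  5  6  7
 a  3  3  3  3  4  4  5  6  7
 p  4  4  4  4  4  4  5  6  7
 j  5  5  5  5  5  5  5  6  7
 d  6  6  6  6  6  6  6  6  7
 b  7  6  7  7  7  7  7  7  7
 b  8  7  7  8  8  8  8  8  8
 m  9  8  8  8  9  9  9  9  9

6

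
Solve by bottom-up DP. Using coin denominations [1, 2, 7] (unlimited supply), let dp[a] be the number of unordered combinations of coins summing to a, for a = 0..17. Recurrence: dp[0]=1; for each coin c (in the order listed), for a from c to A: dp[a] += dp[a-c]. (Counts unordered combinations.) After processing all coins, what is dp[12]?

after  coin     0     1     2     3     4     5     6     7     8     9    10    11    12    13    14    15    16    17
          1     1     1     1     1     1     1     1     1     1     1     1     1     1     1     1     1     1     1
          2     1     1     2     2     3     3     4     4     5     5     6     6     7     7     8     8     9     9
          7     1     1     2     2     3     3     4     5     6     7     8     9    10    11    13    14    16    17

10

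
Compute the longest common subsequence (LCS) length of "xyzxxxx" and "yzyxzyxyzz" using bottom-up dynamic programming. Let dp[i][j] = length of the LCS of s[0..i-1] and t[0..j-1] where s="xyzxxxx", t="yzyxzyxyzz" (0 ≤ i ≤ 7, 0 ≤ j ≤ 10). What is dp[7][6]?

   ''  y  z  y  x  z  y  x  y  z  z
''  0  0  0  0  0  0  0  0  0  0  0
 x  0  0  0  0  1  1  1  1  1  1  1
 y  0  1  1  1  1  1  2  2  2  2  2
 z  0  1  2  2  2  2  2  2  2  3  3
 x  0  1  2  2  3  3  3  3  3  3  3
 x  0  1  2  2  3  3  3  4  4  4  4
 x  0  1  2  2  3  3  3  4  4  4  4
 x  0  1  2  2  3  3  3  4  4  4  4

3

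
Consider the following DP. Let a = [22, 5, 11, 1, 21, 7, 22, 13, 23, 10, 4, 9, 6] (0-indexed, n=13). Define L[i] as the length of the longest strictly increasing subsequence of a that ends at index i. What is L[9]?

3

   i    0    1    2    3    4    5    6    7    8    9   10   11   12
a[i]   22    5   11    1   21    7   22   13   23   10    4    9    6
L[i]    1    1    2    1    3    2    4    3    5    3    2    3    3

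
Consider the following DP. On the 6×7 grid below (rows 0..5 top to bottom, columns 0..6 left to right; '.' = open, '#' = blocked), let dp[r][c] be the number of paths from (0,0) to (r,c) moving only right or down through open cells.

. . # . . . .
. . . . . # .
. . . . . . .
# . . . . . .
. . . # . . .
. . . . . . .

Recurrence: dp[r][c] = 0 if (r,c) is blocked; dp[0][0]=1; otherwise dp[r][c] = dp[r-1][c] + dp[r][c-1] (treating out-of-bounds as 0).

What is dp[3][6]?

r\c   0   1   2   3   4   5   6
  0   1   1   0   0   0   0   0
  1   1   2   2   2   2   0   0
  2   1   3   5   7   9   9   9
  3   0   3   8  15  24  33  42
  4   0   3  11   0  24  57  99
  5   0   3  14  14  38  95 194

42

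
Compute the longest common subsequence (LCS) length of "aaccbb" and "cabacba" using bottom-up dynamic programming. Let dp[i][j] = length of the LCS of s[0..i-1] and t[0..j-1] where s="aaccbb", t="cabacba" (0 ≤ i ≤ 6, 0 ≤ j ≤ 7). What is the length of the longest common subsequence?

   ''  c  a  b  a  c  b  a
''  0  0  0  0  0  0  0  0
 a  0  0  1  1  1  1  1  1
 a  0  0  1  1  2  2  2  2
 c  0  1  1  1  2  3  3  3
 c  0  1  1  1  2  3  3  3
 b  0  1  1  2  2  3  4  4
 b  0  1  1  2  2  3  4  4

4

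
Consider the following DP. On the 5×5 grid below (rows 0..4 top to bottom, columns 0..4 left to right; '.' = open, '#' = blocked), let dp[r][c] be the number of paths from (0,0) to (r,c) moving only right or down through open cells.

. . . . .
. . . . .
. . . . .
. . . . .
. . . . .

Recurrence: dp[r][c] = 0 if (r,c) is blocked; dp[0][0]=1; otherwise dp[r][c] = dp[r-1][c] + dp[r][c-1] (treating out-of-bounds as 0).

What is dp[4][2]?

r\c   0   1   2   3   4
  0   1   1   1   1   1
  1   1   2   3   4   5
  2   1   3   6  10  15
  3   1   4  10  20  35
  4   1   5  15  35  70

15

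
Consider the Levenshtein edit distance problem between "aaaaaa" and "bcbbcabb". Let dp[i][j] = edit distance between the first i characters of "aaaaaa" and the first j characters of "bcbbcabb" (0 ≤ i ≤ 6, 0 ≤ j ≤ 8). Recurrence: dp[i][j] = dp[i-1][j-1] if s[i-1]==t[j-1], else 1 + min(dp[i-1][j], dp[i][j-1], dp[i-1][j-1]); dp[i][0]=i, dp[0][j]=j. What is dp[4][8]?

7

   ''  b  c  b  b  c  a  b  b
''  0  1  2  3  4  5  6  7  8
 a  1  1  2  3  4  5  5  6  7
 a  2  2  2  3  4  5  5  6  7
 a  3  3  3  3  4  5  5  6  7
 a  4  4  4  4  4  5  5  6  7
 a  5  5  5  5  5  5  5  6  7
 a  6  6  6  6  6  6  5  6  7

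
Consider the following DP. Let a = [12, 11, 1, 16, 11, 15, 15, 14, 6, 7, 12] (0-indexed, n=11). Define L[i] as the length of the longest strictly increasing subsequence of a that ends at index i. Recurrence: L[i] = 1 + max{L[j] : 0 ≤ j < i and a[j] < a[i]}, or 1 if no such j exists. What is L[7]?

3

   i    0    1    2    3    4    5    6    7    8    9   10
a[i]   12   11    1   16   11   15   15   14    6    7   12
L[i]    1    1    1    2    2    3    3    3    2    3    4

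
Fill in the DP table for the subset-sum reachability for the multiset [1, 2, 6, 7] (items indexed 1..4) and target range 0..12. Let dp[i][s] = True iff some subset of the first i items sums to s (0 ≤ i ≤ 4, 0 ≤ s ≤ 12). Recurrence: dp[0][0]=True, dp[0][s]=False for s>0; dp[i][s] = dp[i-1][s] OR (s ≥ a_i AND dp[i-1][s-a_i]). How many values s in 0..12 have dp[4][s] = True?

i\s   0   1   2   3   4   5   6   7   8   9  10  11  12
  0   T   F   F   F   F   F   F   F   F   F   F   F   F
  1   T   T   F   F   F   F   F   F   F   F   F   F   F
  2   T   T   T   T   F   F   F   F   F   F   F   F   F
  3   T   T   T   T   F   F   T   T   T   T   F   F   F
  4   T   T   T   T   F   F   T   T   T   T   T   F   F

9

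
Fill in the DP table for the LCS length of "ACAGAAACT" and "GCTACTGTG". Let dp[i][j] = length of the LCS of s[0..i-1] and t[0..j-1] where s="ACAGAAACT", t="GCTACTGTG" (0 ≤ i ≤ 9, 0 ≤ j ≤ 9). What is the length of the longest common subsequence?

4

   ''  G  C  T  A  C  T  G  T  G
''  0  0  0  0  0  0  0  0  0  0
 A  0  0  0  0  1  1  1  1  1  1
 C  0  0  1  1  1  2  2  2  2  2
 A  0  0  1  1  2  2  2  2  2  2
 G  0  1  1  1  2  2  2  3  3  3
 A  0  1  1  1  2  2  2  3  3  3
 A  0  1  1  1  2  2  2  3  3  3
 A  0  1  1  1  2  2  2  3  3  3
 C  0  1  2  2  2  3  3  3  3  3
 T  0  1  2  3  3  3  4  4  4  4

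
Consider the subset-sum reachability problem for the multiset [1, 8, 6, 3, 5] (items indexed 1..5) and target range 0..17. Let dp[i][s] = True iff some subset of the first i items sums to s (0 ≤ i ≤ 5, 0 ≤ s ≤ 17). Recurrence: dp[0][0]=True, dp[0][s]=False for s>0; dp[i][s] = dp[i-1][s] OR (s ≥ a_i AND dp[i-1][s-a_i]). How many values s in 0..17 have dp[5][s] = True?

i\s   0   1   2   3   4   5   6   7   8   9  10  11  12  13  14  15  16  17
  0   T   F   F   F   F   F   F   F   F   F   F   F   F   F   F   F   F   F
  1   T   T   F   F   F   F   F   F   F   F   F   F   F   F   F   F   F   F
  2   T   T   F   F   F   F   F   F   T   T   F   F   F   F   F   F   F   F
  3   T   T   F   F   F   F   T   T   T   T   F   F   F   F   T   T   F   F
  4   T   T   F   T   T   F   T   T   T   T   T   T   T   F   T   T   F   T
  5   T   T   F   T   T   T   T   T   T   T   T   T   T   T   T   T   T   T

17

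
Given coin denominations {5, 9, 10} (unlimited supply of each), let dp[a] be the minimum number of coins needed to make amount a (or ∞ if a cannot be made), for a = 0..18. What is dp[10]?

1

 a  0  1  2  3  4  5  6  7  8  9 10 11 12 13 14 15 16 17 18
dp  0  -  -  -  -  1  -  -  -  1  1  -  -  -  2  2  -  -  2
(- denotes ∞ / unreachable)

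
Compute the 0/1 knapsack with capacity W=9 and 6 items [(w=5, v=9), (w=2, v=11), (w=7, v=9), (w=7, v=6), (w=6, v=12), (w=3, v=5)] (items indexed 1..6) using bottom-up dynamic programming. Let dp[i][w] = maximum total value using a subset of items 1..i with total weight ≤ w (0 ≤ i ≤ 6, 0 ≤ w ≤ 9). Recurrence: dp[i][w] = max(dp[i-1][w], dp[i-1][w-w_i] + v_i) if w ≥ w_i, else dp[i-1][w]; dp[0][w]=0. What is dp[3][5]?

11

i\w   0   1   2   3   4   5   6   7   8   9
  0   0   0   0   0   0   0   0   0   0   0
  1   0   0   0   0   0   9   9   9   9   9
  2   0   0  11  11  11  11  11  20  20  20
  3   0   0  11  11  11  11  11  20  20  20
  4   0   0  11  11  11  11  11  20  20  20
  5   0   0  11  11  11  11  12  20  23  23
  6   0   0  11  11  11  16  16  20  23  23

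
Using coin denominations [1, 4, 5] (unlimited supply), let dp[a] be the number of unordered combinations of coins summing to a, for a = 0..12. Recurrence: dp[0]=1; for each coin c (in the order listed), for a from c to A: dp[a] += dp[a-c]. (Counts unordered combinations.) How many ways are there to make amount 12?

7

after  coin     0     1     2     3     4     5     6     7     8     9    10    11    12
          1     1     1     1     1     1     1     1     1     1     1     1     1     1
          4     1     1     1     1     2     2     2     2     3     3     3     3     4
          5     1     1     1     1     2     3     3     3     4     5     6     6     7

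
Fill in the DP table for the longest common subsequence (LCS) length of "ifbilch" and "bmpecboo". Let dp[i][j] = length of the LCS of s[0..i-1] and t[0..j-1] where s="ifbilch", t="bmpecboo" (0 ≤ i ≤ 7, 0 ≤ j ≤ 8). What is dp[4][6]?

   ''  b  m  p  e  c  b  o  o
''  0  0  0  0  0  0  0  0  0
 i  0  0  0  0  0  0  0  0  0
 f  0  0  0  0  0  0  0  0  0
 b  0  1  1  1  1  1  1  1  1
 i  0  1  1  1  1  1  1  1  1
 l  0  1  1  1  1  1  1  1  1
 c  0  1  1  1  1  2  2  2  2
 h  0  1  1  1  1  2  2  2  2

1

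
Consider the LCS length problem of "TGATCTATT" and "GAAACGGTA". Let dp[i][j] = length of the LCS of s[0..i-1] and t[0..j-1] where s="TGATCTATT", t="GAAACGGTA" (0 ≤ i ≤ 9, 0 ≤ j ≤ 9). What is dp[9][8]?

4

   ''  G  A  A  A  C  G  G  T  A
''  0  0  0  0  0  0  0  0  0  0
 T  0  0  0  0  0  0  0  0  1  1
 G  0  1  1  1  1  1  1  1  1  1
 A  0  1  2  2  2  2  2  2  2  2
 T  0  1  2  2  2  2  2  2  3  3
 C  0  1  2  2  2  3  3  3  3  3
 T  0  1  2  2  2  3  3  3  4  4
 A  0  1  2  3  3  3  3  3  4  5
 T  0  1  2  3  3  3  3  3  4  5
 T  0  1  2  3  3  3  3  3  4  5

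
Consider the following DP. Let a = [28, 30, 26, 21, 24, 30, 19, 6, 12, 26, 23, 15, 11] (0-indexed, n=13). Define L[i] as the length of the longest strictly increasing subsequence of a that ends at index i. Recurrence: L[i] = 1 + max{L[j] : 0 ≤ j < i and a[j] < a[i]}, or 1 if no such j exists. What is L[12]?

2

   i    0    1    2    3    4    5    6    7    8    9   10   11   12
a[i]   28   30   26   21   24   30   19    6   12   26   23   15   11
L[i]    1    2    1    1    2    3    1    1    2    3    3    3    2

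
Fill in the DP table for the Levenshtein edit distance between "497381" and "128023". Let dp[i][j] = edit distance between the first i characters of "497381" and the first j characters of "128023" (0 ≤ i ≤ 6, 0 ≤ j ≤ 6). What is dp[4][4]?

4

   ''  1  2  8  0  2  3
''  0  1  2  3  4  5  6
 4  1  1  2  3  4  5  6
 9  2  2  2  3  4  5  6
 7  3  3  3  3  4  5  6
 3  4  4  4  4  4  5  5
 8  5  5  5  4  5  5  6
 1  6  5  6  5  5  6  6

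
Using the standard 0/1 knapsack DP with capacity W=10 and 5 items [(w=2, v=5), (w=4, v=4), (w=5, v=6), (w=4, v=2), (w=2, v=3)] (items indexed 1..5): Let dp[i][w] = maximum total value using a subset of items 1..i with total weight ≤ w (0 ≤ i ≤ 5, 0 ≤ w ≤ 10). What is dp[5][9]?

14

i\w   0   1   2   3   4   5   6   7   8   9  10
  0   0   0   0   0   0   0   0   0   0   0   0
  1   0   0   5   5   5   5   5   5   5   5   5
  2   0   0   5   5   5   5   9   9   9   9   9
  3   0   0   5   5   5   6   9  11  11  11  11
  4   0   0   5   5   5   6   9  11  11  11  11
  5   0   0   5   5   8   8   9  11  12  14  14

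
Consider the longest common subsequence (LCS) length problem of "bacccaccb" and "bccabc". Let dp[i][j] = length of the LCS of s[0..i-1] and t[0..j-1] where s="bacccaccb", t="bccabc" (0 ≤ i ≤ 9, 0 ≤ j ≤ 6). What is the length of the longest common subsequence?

5

   ''  b  c  c  a  b  c
''  0  0  0  0  0  0  0
 b  0  1  1  1  1  1  1
 a  0  1  1  1  2  2  2
 c  0  1  2  2  2  2  3
 c  0  1  2  3  3  3  3
 c  0  1  2  3  3  3  4
 a  0  1  2  3  4  4  4
 c  0  1  2  3  4  4  5
 c  0  1  2  3  4  4  5
 b  0  1  2  3  4  5  5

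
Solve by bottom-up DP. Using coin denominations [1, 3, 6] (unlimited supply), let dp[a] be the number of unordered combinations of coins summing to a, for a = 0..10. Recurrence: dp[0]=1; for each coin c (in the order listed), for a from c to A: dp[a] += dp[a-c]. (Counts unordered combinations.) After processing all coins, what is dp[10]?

6

after  coin     0     1     2     3     4     5     6     7     8     9    10
          1     1     1     1     1     1     1     1     1     1     1     1
          3     1     1     1     2     2     2     3     3     3     4     4
          6     1     1     1     2     2     2     4     4     4     6     6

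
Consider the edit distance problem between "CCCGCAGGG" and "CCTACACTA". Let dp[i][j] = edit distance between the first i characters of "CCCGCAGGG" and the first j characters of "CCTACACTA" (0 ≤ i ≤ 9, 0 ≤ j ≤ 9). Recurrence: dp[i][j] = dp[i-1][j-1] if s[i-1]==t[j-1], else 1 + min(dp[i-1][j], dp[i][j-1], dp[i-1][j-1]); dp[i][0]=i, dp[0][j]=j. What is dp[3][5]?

2

   ''  C  C  T  A  C  A  C  T  A
''  0  1  2  3  4  5  6  7  8  9
 C  1  0  1  2  3  4  5  6  7  8
 C  2  1  0  1  2  3  4  5  6  7
 C  3  2  1  1  2  2  3  4  5  6
 G  4  3  2  2  2  3  3  4  5  6
 C  5  4  3  3  3  2  3  3  4  5
 A  6  5  4  4  3  3  2  3  4  4
 G  7  6  5  5  4  4  3  3  4  5
 G  8  7  6  6  5  5  4  4  4  5
 G  9  8  7  7  6  6  5  5  5  5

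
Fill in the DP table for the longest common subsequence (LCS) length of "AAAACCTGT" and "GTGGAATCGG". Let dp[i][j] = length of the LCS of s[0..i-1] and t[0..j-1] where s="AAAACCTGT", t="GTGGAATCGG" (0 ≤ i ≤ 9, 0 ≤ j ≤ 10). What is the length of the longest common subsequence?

   ''  G  T  G  G  A  A  T  C  G  G
''  0  0  0  0  0  0  0  0  0  0  0
 A  0  0  0  0  0  1  1  1  1  1  1
 A  0  0  0  0  0  1  2  2  2  2  2
 A  0  0  0  0  0  1  2  2  2  2  2
 A  0  0  0  0  0  1  2  2  2  2  2
 C  0  0  0  0  0  1  2  2  3  3  3
 C  0  0  0  0  0  1  2  2  3  3  3
 T  0  0  1  1  1  1  2  3  3  3  3
 G  0  1  1  2  2  2  2  3  3  4  4
 T  0  1  2  2  2  2  2  3  3  4  4

4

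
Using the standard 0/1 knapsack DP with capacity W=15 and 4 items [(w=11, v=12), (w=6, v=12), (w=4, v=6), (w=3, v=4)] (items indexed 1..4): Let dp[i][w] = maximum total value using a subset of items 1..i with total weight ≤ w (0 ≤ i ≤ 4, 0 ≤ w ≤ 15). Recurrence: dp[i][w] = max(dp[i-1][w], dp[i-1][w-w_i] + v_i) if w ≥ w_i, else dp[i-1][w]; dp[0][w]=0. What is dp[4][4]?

6

i\w   0   1   2   3   4   5   6   7   8   9  10  11  12  13  14  15
  0   0   0   0   0   0   0   0   0   0   0   0   0   0   0   0   0
  1   0   0   0   0   0   0   0   0   0   0   0  12  12  12  12  12
  2   0   0   0   0   0   0  12  12  12  12  12  12  12  12  12  12
  3   0   0   0   0   6   6  12  12  12  12  18  18  18  18  18  18
  4   0   0   0   4   6   6  12  12  12  16  18  18  18  22  22  22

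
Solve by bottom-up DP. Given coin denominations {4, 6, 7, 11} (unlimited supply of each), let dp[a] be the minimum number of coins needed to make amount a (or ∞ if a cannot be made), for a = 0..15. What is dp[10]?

 a  0  1  2  3  4  5  6  7  8  9 10 11 12 13 14 15
dp  0  -  -  -  1  -  1  1  2  -  2  1  2  2  2  2
(- denotes ∞ / unreachable)

2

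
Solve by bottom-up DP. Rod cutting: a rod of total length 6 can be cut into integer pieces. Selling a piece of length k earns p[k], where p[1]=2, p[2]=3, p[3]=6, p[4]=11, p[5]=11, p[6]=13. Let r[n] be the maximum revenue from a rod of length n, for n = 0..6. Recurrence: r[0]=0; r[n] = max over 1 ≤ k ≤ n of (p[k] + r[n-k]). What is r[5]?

   n    0    1    2    3    4    5    6
r[n]    0    2    4    6   11   13   15

13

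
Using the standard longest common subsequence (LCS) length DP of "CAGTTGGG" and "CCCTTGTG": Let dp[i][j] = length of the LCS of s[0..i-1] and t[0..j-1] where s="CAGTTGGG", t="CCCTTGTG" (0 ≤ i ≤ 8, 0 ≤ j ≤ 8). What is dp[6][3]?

1

   ''  C  C  C  T  T  G  T  G
''  0  0  0  0  0  0  0  0  0
 C  0  1  1  1  1  1  1  1  1
 A  0  1  1  1  1  1  1  1  1
 G  0  1  1  1  1  1  2  2  2
 T  0  1  1  1  2  2  2  3  3
 T  0  1  1  1  2  3  3  3  3
 G  0  1  1  1  2  3  4  4  4
 G  0  1  1  1  2  3  4  4  5
 G  0  1  1  1  2  3  4  4  5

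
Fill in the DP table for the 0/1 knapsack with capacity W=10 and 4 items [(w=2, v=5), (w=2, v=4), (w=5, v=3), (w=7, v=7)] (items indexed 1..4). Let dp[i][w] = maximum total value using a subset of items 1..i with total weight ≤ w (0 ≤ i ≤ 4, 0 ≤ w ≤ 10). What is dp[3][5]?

i\w   0   1   2   3   4   5   6   7   8   9  10
  0   0   0   0   0   0   0   0   0   0   0   0
  1   0   0   5   5   5   5   5   5   5   5   5
  2   0   0   5   5   9   9   9   9   9   9   9
  3   0   0   5   5   9   9   9   9   9  12  12
  4   0   0   5   5   9   9   9   9   9  12  12

9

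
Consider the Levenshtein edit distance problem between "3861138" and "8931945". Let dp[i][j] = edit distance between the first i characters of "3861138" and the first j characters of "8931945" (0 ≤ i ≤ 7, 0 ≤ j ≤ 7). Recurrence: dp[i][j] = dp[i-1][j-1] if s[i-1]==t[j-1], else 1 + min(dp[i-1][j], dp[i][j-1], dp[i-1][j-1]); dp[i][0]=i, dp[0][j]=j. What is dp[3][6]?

   ''  8  9  3  1  9  4  5
''  0  1  2  3  4  5  6  7
 3  1  1  2  2  3  4  5  6
 8  2  1  2  3  3  4  5  6
 6  3  2  2  3  4  4  5  6
 1  4  3  3  3  3  4  5  6
 1  5  4  4  4  3  4  5  6
 3  6  5  5  4  4  4  5  6
 8  7  6  6  5  5  5  5  6

5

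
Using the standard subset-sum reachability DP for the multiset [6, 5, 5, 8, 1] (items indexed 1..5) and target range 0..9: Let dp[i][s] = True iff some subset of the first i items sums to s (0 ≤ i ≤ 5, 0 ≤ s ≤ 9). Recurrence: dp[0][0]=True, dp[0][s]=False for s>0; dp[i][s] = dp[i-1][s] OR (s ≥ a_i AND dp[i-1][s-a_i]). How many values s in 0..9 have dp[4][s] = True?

4

i\s   0   1   2   3   4   5   6   7   8   9
  0   T   F   F   F   F   F   F   F   F   F
  1   T   F   F   F   F   F   T   F   F   F
  2   T   F   F   F   F   T   T   F   F   F
  3   T   F   F   F   F   T   T   F   F   F
  4   T   F   F   F   F   T   T   F   T   F
  5   T   T   F   F   F   T   T   T   T   T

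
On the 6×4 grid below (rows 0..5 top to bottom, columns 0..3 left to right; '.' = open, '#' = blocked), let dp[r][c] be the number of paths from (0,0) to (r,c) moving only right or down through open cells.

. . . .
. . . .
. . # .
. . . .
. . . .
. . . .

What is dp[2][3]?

4

r\c   0   1   2   3
  0   1   1   1   1
  1   1   2   3   4
  2   1   3   0   4
  3   1   4   4   8
  4   1   5   9  17
  5   1   6  15  32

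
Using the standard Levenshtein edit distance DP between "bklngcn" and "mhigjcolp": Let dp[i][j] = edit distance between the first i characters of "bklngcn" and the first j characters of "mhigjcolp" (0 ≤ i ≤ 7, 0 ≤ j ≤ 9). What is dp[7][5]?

   ''  m  h  i  g  j  c  o  l  p
''  0  1  2  3  4  5  6  7  8  9
 b  1  1  2  3  4  5  6  7  8  9
 k  2  2  2  3  4  5  6  7  8  9
 l  3  3  3  3  4  5  6  7  7  8
 n  4  4  4  4  4  5  6  7  8  8
 g  5  5  5  5  4  5  6  7  8  9
 c  6  6  6  6  5  5  5  6  7  8
 n  7  7  7  7  6  6  6  6  7  8

6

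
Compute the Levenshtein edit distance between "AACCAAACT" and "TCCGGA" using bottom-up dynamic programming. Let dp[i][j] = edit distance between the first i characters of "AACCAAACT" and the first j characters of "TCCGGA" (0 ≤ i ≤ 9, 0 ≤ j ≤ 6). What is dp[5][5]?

   ''  T  C  C  G  G  A
''  0  1  2  3  4  5  6
 A  1  1  2  3  4  5  5
 A  2  2  2  3  4  5  5
 C  3  3  2  2  3  4  5
 C  4  4  3  2  3  4  5
 A  5  5  4  3  3  4  4
 A  6  6  5  4  4  4  4
 A  7  7  6  5  5  5  4
 C  8  8  7  6  6  6  5
 T  9  8  8  7  7  7  6

4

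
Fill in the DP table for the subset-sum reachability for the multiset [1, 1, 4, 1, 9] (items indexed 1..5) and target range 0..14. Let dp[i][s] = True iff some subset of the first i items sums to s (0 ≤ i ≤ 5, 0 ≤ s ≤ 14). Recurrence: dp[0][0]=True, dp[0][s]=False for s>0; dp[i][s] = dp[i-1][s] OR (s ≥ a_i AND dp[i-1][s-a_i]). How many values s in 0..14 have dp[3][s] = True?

i\s   0   1   2   3   4   5   6   7   8   9  10  11  12  13  14
  0   T   F   F   F   F   F   F   F   F   F   F   F   F   F   F
  1   T   T   F   F   F   F   F   F   F   F   F   F   F   F   F
  2   T   T   T   F   F   F   F   F   F   F   F   F   F   F   F
  3   T   T   T   F   T   T   T   F   F   F   F   F   F   F   F
  4   T   T   T   T   T   T   T   T   F   F   F   F   F   F   F
  5   T   T   T   T   T   T   T   T   F   T   T   T   T   T   T

6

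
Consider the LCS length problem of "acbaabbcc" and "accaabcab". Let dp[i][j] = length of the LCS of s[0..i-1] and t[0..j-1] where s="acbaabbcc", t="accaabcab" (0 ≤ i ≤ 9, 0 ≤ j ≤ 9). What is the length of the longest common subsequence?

   ''  a  c  c  a  a  b  c  a  b
''  0  0  0  0  0  0  0  0  0  0
 a  0  1  1  1  1  1  1  1  1  1
 c  0  1  2  2  2  2  2  2  2  2
 b  0  1  2  2  2  2  3  3  3  3
 a  0  1  2  2  3  3  3  3  4  4
 a  0  1  2  2  3  4  4  4  4  4
 b  0  1  2  2  3  4  5  5  5  5
 b  0  1  2  2  3  4  5  5  5  6
 c  0  1  2  3  3  4  5  6  6  6
 c  0  1  2  3  3  4  5  6  6  6

6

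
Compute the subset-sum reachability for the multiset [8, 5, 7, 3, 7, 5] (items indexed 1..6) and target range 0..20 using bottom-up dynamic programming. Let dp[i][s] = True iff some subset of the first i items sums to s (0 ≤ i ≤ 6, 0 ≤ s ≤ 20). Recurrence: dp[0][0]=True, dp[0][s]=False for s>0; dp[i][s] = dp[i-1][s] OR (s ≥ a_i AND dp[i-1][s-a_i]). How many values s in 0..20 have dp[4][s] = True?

13

i\s   0   1   2   3   4   5   6   7   8   9  10  11  12  13  14  15  16  17  18  19  20
  0   T   F   F   F   F   F   F   F   F   F   F   F   F   F   F   F   F   F   F   F   F
  1   T   F   F   F   F   F   F   F   T   F   F   F   F   F   F   F   F   F   F   F   F
  2   T   F   F   F   F   T   F   F   T   F   F   F   F   T   F   F   F   F   F   F   F
  3   T   F   F   F   F   T   F   T   T   F   F   F   T   T   F   T   F   F   F   F   T
  4   T   F   F   T   F   T   F   T   T   F   T   T   T   T   F   T   T   F   T   F   T
  5   T   F   F   T   F   T   F   T   T   F   T   T   T   T   T   T   T   T   T   T   T
  6   T   F   F   T   F   T   F   T   T   F   T   T   T   T   T   T   T   T   T   T   T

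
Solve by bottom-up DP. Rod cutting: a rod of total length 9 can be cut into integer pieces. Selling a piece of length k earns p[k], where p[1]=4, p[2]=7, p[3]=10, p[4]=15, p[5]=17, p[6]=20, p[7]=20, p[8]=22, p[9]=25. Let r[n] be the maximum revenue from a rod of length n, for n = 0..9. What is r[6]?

24

   n    0    1    2    3    4    5    6    7    8    9
r[n]    0    4    8   12   16   20   24   28   32   36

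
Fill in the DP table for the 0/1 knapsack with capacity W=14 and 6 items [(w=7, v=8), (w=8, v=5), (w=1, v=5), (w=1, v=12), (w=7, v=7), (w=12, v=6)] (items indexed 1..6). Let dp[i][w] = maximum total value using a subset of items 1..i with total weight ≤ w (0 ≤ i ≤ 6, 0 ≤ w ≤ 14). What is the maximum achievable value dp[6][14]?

25

i\w   0   1   2   3   4   5   6   7   8   9  10  11  12  13  14
  0   0   0   0   0   0   0   0   0   0   0   0   0   0   0   0
  1   0   0   0   0   0   0   0   8   8   8   8   8   8   8   8
  2   0   0   0   0   0   0   0   8   8   8   8   8   8   8   8
  3   0   5   5   5   5   5   5   8  13  13  13  13  13  13  13
  4   0  12  17  17  17  17  17  17  20  25  25  25  25  25  25
  5   0  12  17  17  17  17  17  17  20  25  25  25  25  25  25
  6   0  12  17  17  17  17  17  17  20  25  25  25  25  25  25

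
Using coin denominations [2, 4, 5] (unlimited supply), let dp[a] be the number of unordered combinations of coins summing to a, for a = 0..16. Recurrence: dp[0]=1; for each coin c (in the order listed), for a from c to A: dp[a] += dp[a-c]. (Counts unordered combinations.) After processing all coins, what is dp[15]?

after  coin     0     1     2     3     4     5     6     7     8     9    10    11    12    13    14    15    16
          2     1     0     1     0     1     0     1     0     1     0     1     0     1     0     1     0     1
          4     1     0     1     0     2     0     2     0     3     0     3     0     4     0     4     0     5
          5     1     0     1     0     2     1     2     1     3     2     4     2     5     3     6     4     7

4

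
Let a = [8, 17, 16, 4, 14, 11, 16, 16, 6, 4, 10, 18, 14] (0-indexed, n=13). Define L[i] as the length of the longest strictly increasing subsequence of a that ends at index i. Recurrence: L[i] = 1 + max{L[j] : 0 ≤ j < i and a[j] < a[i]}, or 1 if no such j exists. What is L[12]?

4

   i    0    1    2    3    4    5    6    7    8    9   10   11   12
a[i]    8   17   16    4   14   11   16   16    6    4   10   18   14
L[i]    1    2    2    1    2    2    3    3    2    1    3    4    4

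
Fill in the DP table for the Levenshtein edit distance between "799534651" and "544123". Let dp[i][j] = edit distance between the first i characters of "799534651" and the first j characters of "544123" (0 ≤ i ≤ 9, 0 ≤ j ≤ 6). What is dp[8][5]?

6

   ''  5  4  4  1  2  3
''  0  1  2  3  4  5  6
 7  1  1  2  3  4  5  6
 9  2  2  2  3  4  5  6
 9  3  3  3  3  4  5  6
 5  4  3  4  4  4  5  6
 3  5  4  4  5  5  5  5
 4  6  5  4  4  5  6  6
 6  7  6  5  5  5  6  7
 5  8  7  6  6  6  6  7
 1  9  8  7  7  6  7  7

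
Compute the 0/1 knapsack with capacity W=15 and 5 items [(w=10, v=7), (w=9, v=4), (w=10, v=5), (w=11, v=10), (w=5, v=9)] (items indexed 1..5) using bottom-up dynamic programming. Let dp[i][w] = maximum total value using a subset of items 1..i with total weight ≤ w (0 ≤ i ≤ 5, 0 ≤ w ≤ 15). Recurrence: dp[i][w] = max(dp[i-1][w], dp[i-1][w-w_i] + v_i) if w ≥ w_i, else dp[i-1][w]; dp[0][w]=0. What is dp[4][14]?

10

i\w   0   1   2   3   4   5   6   7   8   9  10  11  12  13  14  15
  0   0   0   0   0   0   0   0   0   0   0   0   0   0   0   0   0
  1   0   0   0   0   0   0   0   0   0   0   7   7   7   7   7   7
  2   0   0   0   0   0   0   0   0   0   4   7   7   7   7   7   7
  3   0   0   0   0   0   0   0   0   0   4   7   7   7   7   7   7
  4   0   0   0   0   0   0   0   0   0   4   7  10  10  10  10  10
  5   0   0   0   0   0   9   9   9   9   9   9  10  10  10  13  16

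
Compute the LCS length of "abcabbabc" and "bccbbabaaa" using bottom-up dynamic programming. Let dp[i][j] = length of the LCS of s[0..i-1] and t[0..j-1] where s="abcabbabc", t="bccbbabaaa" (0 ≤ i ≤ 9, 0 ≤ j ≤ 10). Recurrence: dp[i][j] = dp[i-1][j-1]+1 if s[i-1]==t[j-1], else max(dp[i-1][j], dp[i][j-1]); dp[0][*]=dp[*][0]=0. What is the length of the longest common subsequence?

6

   ''  b  c  c  b  b  a  b  a  a  a
''  0  0  0  0  0  0  0  0  0  0  0
 a  0  0  0  0  0  0  1  1  1  1  1
 b  0  1  1  1  1  1  1  2  2  2  2
 c  0  1  2  2  2  2  2  2  2  2  2
 a  0  1  2  2  2  2  3  3  3  3  3
 b  0  1  2  2  3  3  3  4  4  4  4
 b  0  1  2  2  3  4  4  4  4  4  4
 a  0  1  2  2  3  4  5  5  5  5  5
 b  0  1  2  2  3  4  5  6  6  6  6
 c  0  1  2  3  3  4  5  6  6  6  6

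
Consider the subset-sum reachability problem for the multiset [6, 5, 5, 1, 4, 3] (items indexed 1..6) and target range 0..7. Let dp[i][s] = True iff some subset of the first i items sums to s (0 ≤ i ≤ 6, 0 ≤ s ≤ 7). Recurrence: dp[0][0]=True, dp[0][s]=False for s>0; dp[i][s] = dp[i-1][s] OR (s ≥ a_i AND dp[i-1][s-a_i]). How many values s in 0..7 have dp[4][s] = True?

i\s   0   1   2   3   4   5   6   7
  0   T   F   F   F   F   F   F   F
  1   T   F   F   F   F   F   T   F
  2   T   F   F   F   F   T   T   F
  3   T   F   F   F   F   T   T   F
  4   T   T   F   F   F   T   T   T
  5   T   T   F   F   T   T   T   T
  6   T   T   F   T   T   T   T   T

5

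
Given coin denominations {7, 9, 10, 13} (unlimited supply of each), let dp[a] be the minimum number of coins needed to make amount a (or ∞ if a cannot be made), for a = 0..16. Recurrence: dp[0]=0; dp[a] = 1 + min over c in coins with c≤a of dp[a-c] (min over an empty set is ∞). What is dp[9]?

1

 a  0  1  2  3  4  5  6  7  8  9 10 11 12 13 14 15 16
dp  0  -  -  -  -  -  -  1  -  1  1  -  -  1  2  -  2
(- denotes ∞ / unreachable)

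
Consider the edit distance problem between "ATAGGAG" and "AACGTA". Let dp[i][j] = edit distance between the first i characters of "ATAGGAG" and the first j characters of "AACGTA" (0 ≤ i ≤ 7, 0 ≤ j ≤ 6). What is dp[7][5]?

4

   ''  A  A  C  G  T  A
''  0  1  2  3  4  5  6
 A  1  0  1  2  3  4  5
 T  2  1  1  2  3  3  4
 A  3  2  1  2  3  4  3
 G  4  3  2  2  2  3  4
 G  5  4  3  3  2  3  4
 A  6  5  4  4  3  3  3
 G  7  6  5  5  4  4  4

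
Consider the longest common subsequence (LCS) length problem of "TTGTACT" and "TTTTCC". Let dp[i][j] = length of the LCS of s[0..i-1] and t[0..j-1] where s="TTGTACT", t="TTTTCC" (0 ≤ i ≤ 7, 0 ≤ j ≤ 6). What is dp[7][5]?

   ''  T  T  T  T  C  C
''  0  0  0  0  0  0  0
 T  0  1  1  1  1  1  1
 T  0  1  2  2  2  2  2
 G  0  1  2  2  2  2  2
 T  0  1  2  3  3  3  3
 A  0  1  2  3  3  3  3
 C  0  1  2  3  3  4  4
 T  0  1  2  3  4  4  4

4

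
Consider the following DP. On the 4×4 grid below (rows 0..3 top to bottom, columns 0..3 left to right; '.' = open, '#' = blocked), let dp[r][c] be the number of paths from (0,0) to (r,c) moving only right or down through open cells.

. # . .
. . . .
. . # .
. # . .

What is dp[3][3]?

r\c   0   1   2   3
  0   1   0   0   0
  1   1   1   1   1
  2   1   2   0   1
  3   1   0   0   1

1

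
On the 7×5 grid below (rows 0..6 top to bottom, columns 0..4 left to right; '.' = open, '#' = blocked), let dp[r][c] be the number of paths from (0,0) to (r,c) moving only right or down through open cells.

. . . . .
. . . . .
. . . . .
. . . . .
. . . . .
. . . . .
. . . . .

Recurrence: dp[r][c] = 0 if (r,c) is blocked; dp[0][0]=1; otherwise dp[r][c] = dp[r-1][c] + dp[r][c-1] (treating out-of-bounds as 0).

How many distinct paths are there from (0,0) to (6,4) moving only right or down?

r\c   0   1   2   3   4
  0   1   1   1   1   1
  1   1   2   3   4   5
  2   1   3   6  10  15
  3   1   4  10  20  35
  4   1   5  15  35  70
  5   1   6  21  56 126
  6   1   7  28  84 210

210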